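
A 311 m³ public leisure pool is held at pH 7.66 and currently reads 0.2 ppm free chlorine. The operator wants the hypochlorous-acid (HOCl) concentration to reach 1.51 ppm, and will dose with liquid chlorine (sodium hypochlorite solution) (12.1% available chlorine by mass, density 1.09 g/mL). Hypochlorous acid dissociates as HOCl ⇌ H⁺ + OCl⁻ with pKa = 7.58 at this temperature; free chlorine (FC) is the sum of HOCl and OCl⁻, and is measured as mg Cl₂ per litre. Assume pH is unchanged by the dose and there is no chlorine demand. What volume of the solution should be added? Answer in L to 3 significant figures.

Volume: 311 m³ = 311,000 L.
[OCl⁻]/[HOCl] = 10^(pH − pKa) = 10^(7.66 − 7.58) = 1.202; fraction as HOCl = 1/(1 + 1.202) = 0.4541.
Free chlorine required for 1.51 ppm HOCl: 1.51 / 0.4541 = 3.325 ppm.
FC to add: 3.325 − 0.2 = 3.125 mg/L as Cl₂.
Cl₂ equivalent: 3.125 mg/L × 311,000 L = 972 g.
Product at 12.1% available Cl: 972 / 0.121 = 8033 g.
Volume: 8033 g ÷ 1.09 g/mL = 7370 mL.

7.37 L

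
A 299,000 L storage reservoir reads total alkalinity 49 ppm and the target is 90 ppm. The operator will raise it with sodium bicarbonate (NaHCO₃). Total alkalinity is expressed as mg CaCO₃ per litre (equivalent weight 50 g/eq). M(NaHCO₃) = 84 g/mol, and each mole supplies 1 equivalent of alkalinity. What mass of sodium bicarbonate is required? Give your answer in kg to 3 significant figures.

Alkalinity to add: (90 − 49) = 41 mg/L as CaCO₃ × 299,000 L = 12,260 g as CaCO₃.
Equivalents: 12,260 g ÷ 50 g/eq = 245.2 eq.
NaHCO₃ supplies 1 eq per mole → 245.2 mol.
Mass: 245.2 mol × 84 g/mol = 20,600 g.

20.6 kg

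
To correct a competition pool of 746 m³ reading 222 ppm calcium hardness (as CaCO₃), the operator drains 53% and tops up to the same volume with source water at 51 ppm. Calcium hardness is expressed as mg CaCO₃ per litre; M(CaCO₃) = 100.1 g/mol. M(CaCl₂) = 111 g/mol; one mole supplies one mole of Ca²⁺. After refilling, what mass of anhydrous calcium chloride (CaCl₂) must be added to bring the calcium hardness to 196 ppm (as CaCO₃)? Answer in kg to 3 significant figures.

Volume: 746 m³ = 746,000 L.
After draining 53% and refilling: 222 × 0.47 + 51 × 0.53 = 131.37 ppm.
Deficit to target: 196 − 131.37 = 64.63 mg/L.
As CaCO₃: 64.63 mg/L × 746,000 L = 48,210 g; ÷ 100.1 = 481.7 mol Ca²⁺.
Mass: 481.7 × 111 = 53,460 g.

53.5 kg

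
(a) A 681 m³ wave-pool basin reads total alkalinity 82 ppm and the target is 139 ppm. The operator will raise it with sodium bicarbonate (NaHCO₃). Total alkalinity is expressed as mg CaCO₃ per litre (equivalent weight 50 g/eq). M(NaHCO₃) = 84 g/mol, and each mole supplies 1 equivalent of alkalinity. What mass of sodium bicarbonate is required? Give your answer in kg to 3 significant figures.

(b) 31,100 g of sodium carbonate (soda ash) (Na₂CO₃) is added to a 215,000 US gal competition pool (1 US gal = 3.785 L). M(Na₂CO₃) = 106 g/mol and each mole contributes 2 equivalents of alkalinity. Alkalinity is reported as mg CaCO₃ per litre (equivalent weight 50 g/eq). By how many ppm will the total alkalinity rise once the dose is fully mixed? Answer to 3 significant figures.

(a) Volume: 681 m³ = 681,000 L.
(a) Alkalinity to add: (139 − 82) = 57 mg/L as CaCO₃ × 681,000 L = 38,820 g as CaCO₃.
(a) Equivalents: 38,820 g ÷ 50 g/eq = 776.3 eq.
(a) NaHCO₃ supplies 1 eq per mole → 776.3 mol.
(a) Mass: 776.3 mol × 84 g/mol = 65,210 g.

(b) Volume: 215,000 US gal × 3.785 L/gal = 813,775 L.
(b) Moles of Na₂CO₃: 31,100 g ÷ 106 g/mol = 293.4 mol → 586.8 eq of alkalinity.
(b) As CaCO₃: 586.8 eq × 50 g/eq = 29,340 g.
(b) Rise: 29,340 g / 813,775 L × 1000 = 36.05 mg/L.

(a) 65.2 kg; (b) 36.1 ppm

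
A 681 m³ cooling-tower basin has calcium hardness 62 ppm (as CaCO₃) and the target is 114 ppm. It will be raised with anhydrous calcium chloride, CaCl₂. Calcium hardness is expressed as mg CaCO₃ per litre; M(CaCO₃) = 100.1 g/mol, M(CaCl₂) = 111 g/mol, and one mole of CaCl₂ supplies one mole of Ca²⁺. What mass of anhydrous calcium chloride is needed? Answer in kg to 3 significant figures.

39.3 kg

Volume: 681 m³ = 681,000 L.
Hardness to add: (114 − 62) = 52 mg/L as CaCO₃ × 681,000 L = 35,410 g as CaCO₃.
Moles of Ca²⁺ (1 mol Ca²⁺ ≡ 1 mol CaCO₃): 35,410 / 100.1 g/mol = 353.8 mol.
Mass of CaCl₂: 353.8 × 111 = 39,270 g.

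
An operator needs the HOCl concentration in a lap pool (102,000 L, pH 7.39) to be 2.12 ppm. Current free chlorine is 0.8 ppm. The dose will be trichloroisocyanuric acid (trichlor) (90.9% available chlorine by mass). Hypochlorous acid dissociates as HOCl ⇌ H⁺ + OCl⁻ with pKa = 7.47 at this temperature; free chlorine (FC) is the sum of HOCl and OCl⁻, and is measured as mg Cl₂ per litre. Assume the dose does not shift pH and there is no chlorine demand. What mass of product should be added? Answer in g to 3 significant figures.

346 g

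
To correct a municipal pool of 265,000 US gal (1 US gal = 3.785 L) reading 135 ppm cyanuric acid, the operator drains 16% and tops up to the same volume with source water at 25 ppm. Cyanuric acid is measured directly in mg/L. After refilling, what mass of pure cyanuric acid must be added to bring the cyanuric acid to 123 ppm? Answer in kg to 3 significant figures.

5.62 kg

Volume: 265,000 US gal × 3.785 L/gal = 1,003,025 L.
After draining 16% and refilling: 135 × 0.84 + 25 × 0.16 = 117.4 ppm.
Deficit to target: 123 − 117.4 = 5.6 mg/L.
Mass: 5.6 mg/L × 1,003,025 L = 5617 g cyanuric acid.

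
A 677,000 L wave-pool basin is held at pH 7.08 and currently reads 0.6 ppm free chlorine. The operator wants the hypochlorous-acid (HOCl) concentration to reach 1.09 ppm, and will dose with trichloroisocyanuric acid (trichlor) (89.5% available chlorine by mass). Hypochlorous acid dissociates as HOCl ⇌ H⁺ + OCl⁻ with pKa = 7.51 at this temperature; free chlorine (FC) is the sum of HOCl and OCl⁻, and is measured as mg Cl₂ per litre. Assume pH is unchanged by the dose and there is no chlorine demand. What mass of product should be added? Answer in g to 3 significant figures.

[OCl⁻]/[HOCl] = 10^(pH − pKa) = 10^(7.08 − 7.51) = 0.3715; fraction as HOCl = 1/(1 + 0.3715) = 0.7291.
Free chlorine required for 1.09 ppm HOCl: 1.09 / 0.7291 = 1.495 ppm.
FC to add: 1.495 − 0.6 = 0.895 mg/L as Cl₂.
Cl₂ equivalent: 0.895 mg/L × 677,000 L = 605.9 g.
Product at 89.5% available Cl: 605.9 / 0.895 = 677 g.

677 g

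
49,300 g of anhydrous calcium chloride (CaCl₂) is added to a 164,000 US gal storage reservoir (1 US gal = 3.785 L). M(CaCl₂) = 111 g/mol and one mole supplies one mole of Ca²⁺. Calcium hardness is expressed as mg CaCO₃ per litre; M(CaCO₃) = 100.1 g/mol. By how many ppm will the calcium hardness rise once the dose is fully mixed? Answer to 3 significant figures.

71.6 ppm

Volume: 164,000 US gal × 3.785 L/gal = 620,740 L.
Moles of Ca²⁺: 49,300 g ÷ 111 g/mol = 444.1 mol.
As CaCO₃: 444.1 mol × 100.1 g/mol = 44,460 g.
Rise: 44,460 g / 620,740 L × 1000 = 71.62 mg/L.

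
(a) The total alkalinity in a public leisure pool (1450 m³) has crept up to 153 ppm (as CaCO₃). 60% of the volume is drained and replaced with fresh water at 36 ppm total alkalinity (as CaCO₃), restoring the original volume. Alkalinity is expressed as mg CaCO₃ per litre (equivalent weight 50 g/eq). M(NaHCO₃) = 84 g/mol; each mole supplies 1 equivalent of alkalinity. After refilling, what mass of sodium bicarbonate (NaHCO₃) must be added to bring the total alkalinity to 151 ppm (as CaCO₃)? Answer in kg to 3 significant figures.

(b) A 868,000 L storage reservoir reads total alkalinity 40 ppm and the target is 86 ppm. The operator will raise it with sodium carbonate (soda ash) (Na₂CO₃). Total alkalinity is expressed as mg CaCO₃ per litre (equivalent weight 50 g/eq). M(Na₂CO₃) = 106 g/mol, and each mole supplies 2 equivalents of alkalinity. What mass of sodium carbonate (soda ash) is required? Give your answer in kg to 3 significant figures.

(a) 166 kg; (b) 42.3 kg

(a) Volume: 1450 m³ = 1,450,000 L.
(a) After draining 60% and refilling: 153 × 0.40 + 36 × 0.60 = 82.8 ppm.
(a) Deficit to target: 151 − 82.8 = 68.2 mg/L.
(a) As CaCO₃: 68.2 mg/L × 1,450,000 L = 98,890 g; ÷ 50 g/eq ÷ 1 = 1978 mol NaHCO₃.
(a) Mass: 1978 × 84 = 166,100 g.

(b) Alkalinity to add: (86 − 40) = 46 mg/L as CaCO₃ × 868,000 L = 39,930 g as CaCO₃.
(b) Equivalents: 39,930 g ÷ 50 g/eq = 798.6 eq.
(b) Each mole of Na₂CO₃ supplies 2 eq, so 798.6 / 2 = 399.3 mol.
(b) Mass: 399.3 mol × 106 g/mol = 42,320 g.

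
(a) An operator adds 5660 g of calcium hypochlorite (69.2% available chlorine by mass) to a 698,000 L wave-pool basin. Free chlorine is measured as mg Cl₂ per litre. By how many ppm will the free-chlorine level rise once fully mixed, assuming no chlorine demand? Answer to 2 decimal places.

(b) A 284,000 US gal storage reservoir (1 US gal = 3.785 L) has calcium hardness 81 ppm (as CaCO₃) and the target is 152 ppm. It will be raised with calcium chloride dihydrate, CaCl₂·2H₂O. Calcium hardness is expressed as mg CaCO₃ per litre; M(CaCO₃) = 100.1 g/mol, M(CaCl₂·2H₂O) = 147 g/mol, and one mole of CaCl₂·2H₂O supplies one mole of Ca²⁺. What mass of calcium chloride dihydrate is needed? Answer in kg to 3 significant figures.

(a) 5.61 ppm; (b) 112 kg

(a) Available chlorine delivered: 5660 g × 0.692 = 3917 g as Cl₂.
(a) Concentration rise: 3917 g / 698,000 L = 5.611 mg/L = 5.61 ppm.

(b) Volume: 284,000 US gal × 3.785 L/gal = 1,074,940 L.
(b) Hardness to add: (152 − 81) = 71 mg/L as CaCO₃ × 1,074,940 L = 76,320 g as CaCO₃.
(b) Moles of Ca²⁺ (1 mol Ca²⁺ ≡ 1 mol CaCO₃): 76,320 / 100.1 g/mol = 762.4 mol.
(b) Mass of CaCl₂·2H₂O: 762.4 × 147 = 112,100 g.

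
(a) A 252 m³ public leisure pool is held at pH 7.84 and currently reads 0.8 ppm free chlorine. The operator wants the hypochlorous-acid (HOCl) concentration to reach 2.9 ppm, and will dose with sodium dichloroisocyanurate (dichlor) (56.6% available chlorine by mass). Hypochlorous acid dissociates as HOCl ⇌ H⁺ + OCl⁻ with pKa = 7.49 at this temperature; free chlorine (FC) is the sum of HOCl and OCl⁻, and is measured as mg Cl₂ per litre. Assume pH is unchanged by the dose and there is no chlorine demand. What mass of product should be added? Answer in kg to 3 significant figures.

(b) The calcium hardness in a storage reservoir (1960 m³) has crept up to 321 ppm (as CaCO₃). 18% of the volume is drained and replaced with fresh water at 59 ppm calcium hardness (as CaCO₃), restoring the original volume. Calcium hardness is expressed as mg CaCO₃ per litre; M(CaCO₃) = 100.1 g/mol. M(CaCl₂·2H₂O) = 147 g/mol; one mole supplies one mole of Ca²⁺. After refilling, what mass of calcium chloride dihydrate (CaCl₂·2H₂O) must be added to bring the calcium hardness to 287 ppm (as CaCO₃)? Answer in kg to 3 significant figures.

(a) 3.83 kg; (b) 37.9 kg

(a) Volume: 252 m³ = 252,000 L.
(a) [OCl⁻]/[HOCl] = 10^(pH − pKa) = 10^(7.84 − 7.49) = 2.239; fraction as HOCl = 1/(1 + 2.239) = 0.3088.
(a) Free chlorine required for 2.9 ppm HOCl: 2.9 / 0.3088 = 9.392 ppm.
(a) FC to add: 9.392 − 0.8 = 8.592 mg/L as Cl₂.
(a) Cl₂ equivalent: 8.592 mg/L × 252,000 L = 2165 g.
(a) Product at 56.6% available Cl: 2165 / 0.566 = 3826 g.

(b) Volume: 1960 m³ = 1,960,000 L.
(b) After draining 18% and refilling: 321 × 0.82 + 59 × 0.18 = 273.84 ppm.
(b) Deficit to target: 287 − 273.84 = 13.16 mg/L.
(b) As CaCO₃: 13.16 mg/L × 1,960,000 L = 25,790 g; ÷ 100.1 = 257.7 mol Ca²⁺.
(b) Mass: 257.7 × 147 = 37,880 g.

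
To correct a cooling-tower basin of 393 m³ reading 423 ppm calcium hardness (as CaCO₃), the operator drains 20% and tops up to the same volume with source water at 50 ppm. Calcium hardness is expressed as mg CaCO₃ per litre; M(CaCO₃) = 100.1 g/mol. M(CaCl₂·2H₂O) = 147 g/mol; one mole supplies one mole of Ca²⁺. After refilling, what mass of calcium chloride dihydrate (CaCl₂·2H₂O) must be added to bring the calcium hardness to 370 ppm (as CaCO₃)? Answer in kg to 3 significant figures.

12.5 kg

Volume: 393 m³ = 393,000 L.
After draining 20% and refilling: 423 × 0.80 + 50 × 0.20 = 348.4 ppm.
Deficit to target: 370 − 348.4 = 21.6 mg/L.
As CaCO₃: 21.6 mg/L × 393,000 L = 8489 g; ÷ 100.1 = 84.8 mol Ca²⁺.
Mass: 84.8 × 147 = 12,470 g.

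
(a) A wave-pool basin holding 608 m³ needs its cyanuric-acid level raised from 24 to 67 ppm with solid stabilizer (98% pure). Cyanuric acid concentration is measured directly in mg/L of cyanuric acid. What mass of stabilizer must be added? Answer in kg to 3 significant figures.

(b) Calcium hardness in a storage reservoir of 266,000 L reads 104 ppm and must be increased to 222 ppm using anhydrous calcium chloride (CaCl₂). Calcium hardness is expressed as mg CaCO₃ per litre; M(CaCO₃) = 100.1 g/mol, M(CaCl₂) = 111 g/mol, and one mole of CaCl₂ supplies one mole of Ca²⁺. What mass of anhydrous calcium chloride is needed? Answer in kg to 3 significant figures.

(a) Volume: 608 m³ = 608,000 L.
(a) CYA to add: (67 − 24) = 43 mg/L × 608,000 L = 26,140 g cyanuric acid.
(a) At 98% purity: 26,140 / 0.98 = 26,680 g product.

(b) Hardness to add: (222 − 104) = 118 mg/L as CaCO₃ × 266,000 L = 31,390 g as CaCO₃.
(b) Moles of Ca²⁺ (1 mol Ca²⁺ ≡ 1 mol CaCO₃): 31,390 / 100.1 g/mol = 313.6 mol.
(b) Mass of CaCl₂: 313.6 × 111 = 34,810 g.

(a) 26.7 kg; (b) 34.8 kg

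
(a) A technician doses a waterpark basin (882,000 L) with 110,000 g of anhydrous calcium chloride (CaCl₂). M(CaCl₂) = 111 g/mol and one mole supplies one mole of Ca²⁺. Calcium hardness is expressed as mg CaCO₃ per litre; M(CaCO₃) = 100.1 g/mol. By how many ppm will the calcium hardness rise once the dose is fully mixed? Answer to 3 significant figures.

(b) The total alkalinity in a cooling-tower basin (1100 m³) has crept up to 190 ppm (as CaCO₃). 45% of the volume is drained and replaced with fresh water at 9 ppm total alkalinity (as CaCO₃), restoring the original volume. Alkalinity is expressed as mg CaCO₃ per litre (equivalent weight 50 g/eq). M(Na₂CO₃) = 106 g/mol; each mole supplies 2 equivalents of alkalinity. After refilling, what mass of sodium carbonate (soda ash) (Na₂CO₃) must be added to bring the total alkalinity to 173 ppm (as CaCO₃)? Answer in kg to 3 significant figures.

(a) 112 ppm; (b) 75.1 kg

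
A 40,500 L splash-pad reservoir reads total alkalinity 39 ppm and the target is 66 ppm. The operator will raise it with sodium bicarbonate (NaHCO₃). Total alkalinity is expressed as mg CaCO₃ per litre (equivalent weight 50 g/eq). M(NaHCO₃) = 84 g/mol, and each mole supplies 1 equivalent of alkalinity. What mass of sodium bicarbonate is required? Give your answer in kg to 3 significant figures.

Alkalinity to add: (66 − 39) = 27 mg/L as CaCO₃ × 40,500 L = 1094 g as CaCO₃.
Equivalents: 1094 g ÷ 50 g/eq = 21.87 eq.
NaHCO₃ supplies 1 eq per mole → 21.87 mol.
Mass: 21.87 mol × 84 g/mol = 1837 g.

1.84 kg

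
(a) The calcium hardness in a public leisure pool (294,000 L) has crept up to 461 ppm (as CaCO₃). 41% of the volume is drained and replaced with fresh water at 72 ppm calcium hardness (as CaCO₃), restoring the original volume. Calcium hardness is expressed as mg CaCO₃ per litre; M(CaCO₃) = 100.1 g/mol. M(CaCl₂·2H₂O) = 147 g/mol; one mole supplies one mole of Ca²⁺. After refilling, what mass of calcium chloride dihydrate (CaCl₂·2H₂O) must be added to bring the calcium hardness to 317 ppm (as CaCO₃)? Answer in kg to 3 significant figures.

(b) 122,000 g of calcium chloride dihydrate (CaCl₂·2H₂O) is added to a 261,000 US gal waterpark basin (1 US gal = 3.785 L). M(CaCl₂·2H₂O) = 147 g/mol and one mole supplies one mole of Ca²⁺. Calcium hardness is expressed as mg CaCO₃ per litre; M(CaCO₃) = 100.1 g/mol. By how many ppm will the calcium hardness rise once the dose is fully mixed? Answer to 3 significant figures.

(a) 6.69 kg; (b) 84.1 ppm

(a) After draining 41% and refilling: 461 × 0.59 + 72 × 0.41 = 301.51 ppm.
(a) Deficit to target: 317 − 301.51 = 15.49 mg/L.
(a) As CaCO₃: 15.49 mg/L × 294,000 L = 4554 g; ÷ 100.1 = 45.5 mol Ca²⁺.
(a) Mass: 45.5 × 147 = 6688 g.

(b) Volume: 261,000 US gal × 3.785 L/gal = 987,885 L.
(b) Moles of Ca²⁺: 122,000 g ÷ 147 g/mol = 829.9 mol.
(b) As CaCO₃: 829.9 mol × 100.1 g/mol = 83,080 g.
(b) Rise: 83,080 g / 987,885 L × 1000 = 84.1 mg/L.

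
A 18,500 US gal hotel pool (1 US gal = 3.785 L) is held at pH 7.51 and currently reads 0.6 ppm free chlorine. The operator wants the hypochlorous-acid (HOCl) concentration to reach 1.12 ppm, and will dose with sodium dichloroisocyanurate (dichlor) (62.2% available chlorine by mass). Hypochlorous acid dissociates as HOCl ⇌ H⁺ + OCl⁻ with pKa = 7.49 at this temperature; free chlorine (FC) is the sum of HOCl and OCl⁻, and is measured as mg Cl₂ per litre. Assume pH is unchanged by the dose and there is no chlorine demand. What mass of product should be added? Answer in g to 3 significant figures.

Volume: 18,500 US gal × 3.785 L/gal = 70,022 L.
[OCl⁻]/[HOCl] = 10^(pH − pKa) = 10^(7.51 − 7.49) = 1.047; fraction as HOCl = 1/(1 + 1.047) = 0.4885.
Free chlorine required for 1.12 ppm HOCl: 1.12 / 0.4885 = 2.293 ppm.
FC to add: 2.293 − 0.6 = 1.693 mg/L as Cl₂.
Cl₂ equivalent: 1.693 mg/L × 70,022 L = 118.5 g.
Product at 62.2% available Cl: 118.5 / 0.622 = 190.6 g.

191 g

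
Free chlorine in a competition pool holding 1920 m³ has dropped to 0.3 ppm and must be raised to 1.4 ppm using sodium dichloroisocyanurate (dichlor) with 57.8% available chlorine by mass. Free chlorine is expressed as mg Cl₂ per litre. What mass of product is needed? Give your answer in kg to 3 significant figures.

Volume: 1920 m³ = 1,920,000 L.
Chlorine deficit: 1.4 − 0.3 = 1.1 ppm = 1.1 mg/L as Cl₂.
Cl₂ equivalent needed: 1.1 mg/L × 1,920,000 L = 2,112,000 mg = 2112 g.
Product at 57.8% available chlorine: 2112 / 0.578 = 3654 g.

3.65 kg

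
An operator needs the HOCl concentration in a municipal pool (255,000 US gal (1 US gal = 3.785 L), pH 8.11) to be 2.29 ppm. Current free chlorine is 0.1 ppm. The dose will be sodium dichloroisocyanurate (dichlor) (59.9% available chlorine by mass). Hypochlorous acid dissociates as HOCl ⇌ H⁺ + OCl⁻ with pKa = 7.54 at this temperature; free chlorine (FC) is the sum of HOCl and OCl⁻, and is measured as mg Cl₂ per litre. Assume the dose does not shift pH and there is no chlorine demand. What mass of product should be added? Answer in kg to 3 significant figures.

Volume: 255,000 US gal × 3.785 L/gal = 965,175 L.
[OCl⁻]/[HOCl] = 10^(pH − pKa) = 10^(8.11 − 7.54) = 3.715; fraction as HOCl = 1/(1 + 3.715) = 0.2121.
Free chlorine required for 2.29 ppm HOCl: 2.29 / 0.2121 = 10.8 ppm.
FC to add: 10.8 − 0.1 = 10.7 mg/L as Cl₂.
Cl₂ equivalent: 10.7 mg/L × 965,175 L = 10,330 g.
Product at 59.9% available Cl: 10,330 / 0.599 = 17,240 g.

17.2 kg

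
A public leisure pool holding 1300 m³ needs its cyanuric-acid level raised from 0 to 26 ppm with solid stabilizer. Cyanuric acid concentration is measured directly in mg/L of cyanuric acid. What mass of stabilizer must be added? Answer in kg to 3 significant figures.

Volume: 1300 m³ = 1,300,000 L.
CYA to add: (26 − 0) = 26 mg/L × 1,300,000 L = 33,800 g cyanuric acid.

33.8 kg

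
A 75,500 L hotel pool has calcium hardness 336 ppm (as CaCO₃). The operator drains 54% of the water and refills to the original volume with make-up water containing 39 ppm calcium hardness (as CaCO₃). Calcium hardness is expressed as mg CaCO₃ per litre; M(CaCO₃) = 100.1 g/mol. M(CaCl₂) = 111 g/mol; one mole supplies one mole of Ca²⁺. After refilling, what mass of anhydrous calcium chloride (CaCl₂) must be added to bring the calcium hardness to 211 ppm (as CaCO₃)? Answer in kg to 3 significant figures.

After draining 54% and refilling: 336 × 0.46 + 39 × 0.54 = 175.62 ppm.
Deficit to target: 211 − 175.62 = 35.38 mg/L.
As CaCO₃: 35.38 mg/L × 75,500 L = 2671 g; ÷ 100.1 = 26.69 mol Ca²⁺.
Mass: 26.69 × 111 = 2962 g.

2.96 kg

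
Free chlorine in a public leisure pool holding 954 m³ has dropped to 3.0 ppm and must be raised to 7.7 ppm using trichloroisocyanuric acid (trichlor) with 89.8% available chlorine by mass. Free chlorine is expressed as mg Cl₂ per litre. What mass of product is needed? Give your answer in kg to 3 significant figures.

4.99 kg

Volume: 954 m³ = 954,000 L.
Chlorine deficit: 7.7 − 3.0 = 4.7 ppm = 4.7 mg/L as Cl₂.
Cl₂ equivalent needed: 4.7 mg/L × 954,000 L = 4,484,000 mg = 4484 g.
Product at 89.8% available chlorine: 4484 / 0.898 = 4993 g.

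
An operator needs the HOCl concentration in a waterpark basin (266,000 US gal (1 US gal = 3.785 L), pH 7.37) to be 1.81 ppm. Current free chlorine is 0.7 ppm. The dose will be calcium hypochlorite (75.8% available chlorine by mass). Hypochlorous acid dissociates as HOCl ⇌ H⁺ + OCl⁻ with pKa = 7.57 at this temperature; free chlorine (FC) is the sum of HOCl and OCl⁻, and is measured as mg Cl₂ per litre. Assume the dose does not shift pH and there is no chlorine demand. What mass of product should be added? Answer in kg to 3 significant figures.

2.99 kg

Volume: 266,000 US gal × 3.785 L/gal = 1,006,810 L.
[OCl⁻]/[HOCl] = 10^(pH − pKa) = 10^(7.37 − 7.57) = 0.631; fraction as HOCl = 1/(1 + 0.631) = 0.6131.
Free chlorine required for 1.81 ppm HOCl: 1.81 / 0.6131 = 2.952 ppm.
FC to add: 2.952 − 0.7 = 2.252 mg/L as Cl₂.
Cl₂ equivalent: 2.252 mg/L × 1,006,810 L = 2267 g.
Product at 75.8% available Cl: 2267 / 0.758 = 2991 g.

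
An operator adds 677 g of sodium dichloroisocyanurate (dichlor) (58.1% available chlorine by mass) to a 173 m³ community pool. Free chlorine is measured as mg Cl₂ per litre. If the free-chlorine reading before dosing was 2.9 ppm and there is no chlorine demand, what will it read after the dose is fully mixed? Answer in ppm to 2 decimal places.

Volume: 173 m³ = 173,000 L.
Available chlorine delivered: 677 g × 0.581 = 393.3 g as Cl₂.
Concentration rise: 393.3 g / 173,000 L = 2.274 mg/L = 2.27 ppm.
Final FC: 2.9 + 2.27 = 5.17 ppm.

5.17 ppm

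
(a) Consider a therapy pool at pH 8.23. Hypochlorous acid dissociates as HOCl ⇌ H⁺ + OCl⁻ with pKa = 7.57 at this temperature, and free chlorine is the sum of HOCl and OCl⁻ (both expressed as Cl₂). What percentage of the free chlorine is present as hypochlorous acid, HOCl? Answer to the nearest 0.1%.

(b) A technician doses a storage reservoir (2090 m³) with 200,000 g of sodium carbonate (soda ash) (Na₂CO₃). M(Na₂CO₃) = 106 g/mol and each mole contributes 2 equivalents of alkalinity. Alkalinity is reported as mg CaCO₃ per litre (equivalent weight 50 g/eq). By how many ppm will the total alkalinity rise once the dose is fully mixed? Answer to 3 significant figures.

(a) 18.0%; (b) 90.3 ppm

(a) [OCl⁻]/[HOCl] = 10^(pH − pKa) = 10^(8.23 − 7.57) = 10^0.66 = 4.571.
(a) Fraction as HOCl = 1 / (1 + 4.571) = 0.1795.

(b) Volume: 2090 m³ = 2,090,000 L.
(b) Moles of Na₂CO₃: 200,000 g ÷ 106 g/mol = 1887 mol → 3774 eq of alkalinity.
(b) As CaCO₃: 3774 eq × 50 g/eq = 188,700 g.
(b) Rise: 188,700 g / 2,090,000 L × 1000 = 90.28 mg/L.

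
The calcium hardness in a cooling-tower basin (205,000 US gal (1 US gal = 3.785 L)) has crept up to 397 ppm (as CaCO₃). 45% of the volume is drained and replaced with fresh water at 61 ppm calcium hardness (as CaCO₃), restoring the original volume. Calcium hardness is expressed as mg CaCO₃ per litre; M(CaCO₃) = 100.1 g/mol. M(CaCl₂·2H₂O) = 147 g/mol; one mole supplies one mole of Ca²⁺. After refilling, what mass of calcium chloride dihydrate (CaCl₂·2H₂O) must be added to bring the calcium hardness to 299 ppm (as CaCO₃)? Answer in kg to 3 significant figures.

Volume: 205,000 US gal × 3.785 L/gal = 775,925 L.
After draining 45% and refilling: 397 × 0.55 + 61 × 0.45 = 245.8 ppm.
Deficit to target: 299 − 245.8 = 53.2 mg/L.
As CaCO₃: 53.2 mg/L × 775,925 L = 41,280 g; ÷ 100.1 = 412.4 mol Ca²⁺.
Mass: 412.4 × 147 = 60,620 g.

60.6 kg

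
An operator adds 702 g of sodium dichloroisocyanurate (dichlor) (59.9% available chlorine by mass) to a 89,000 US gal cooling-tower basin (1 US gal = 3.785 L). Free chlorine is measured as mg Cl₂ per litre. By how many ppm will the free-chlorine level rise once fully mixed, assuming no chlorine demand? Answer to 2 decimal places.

1.25 ppm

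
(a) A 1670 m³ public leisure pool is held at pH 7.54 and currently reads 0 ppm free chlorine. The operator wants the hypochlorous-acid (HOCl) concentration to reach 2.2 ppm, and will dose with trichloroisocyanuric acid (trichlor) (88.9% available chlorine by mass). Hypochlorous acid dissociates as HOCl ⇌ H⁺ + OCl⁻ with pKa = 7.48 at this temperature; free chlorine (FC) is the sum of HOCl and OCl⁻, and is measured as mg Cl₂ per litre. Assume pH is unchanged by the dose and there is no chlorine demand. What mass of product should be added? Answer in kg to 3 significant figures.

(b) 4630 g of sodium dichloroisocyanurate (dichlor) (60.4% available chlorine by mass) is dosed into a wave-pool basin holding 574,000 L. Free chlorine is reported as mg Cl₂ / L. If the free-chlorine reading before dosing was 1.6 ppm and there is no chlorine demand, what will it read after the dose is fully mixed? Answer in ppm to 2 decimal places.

(a) 8.88 kg; (b) 6.47 ppm

(a) Volume: 1670 m³ = 1,670,000 L.
(a) [OCl⁻]/[HOCl] = 10^(pH − pKa) = 10^(7.54 − 7.48) = 1.148; fraction as HOCl = 1/(1 + 1.148) = 0.4655.
(a) Free chlorine required for 2.2 ppm HOCl: 2.2 / 0.4655 = 4.726 ppm.
(a) FC to add: 4.726 − 0 = 4.726 mg/L as Cl₂.
(a) Cl₂ equivalent: 4.726 mg/L × 1,670,000 L = 7892 g.
(a) Product at 88.9% available Cl: 7892 / 0.889 = 8878 g.

(b) Available chlorine delivered: 4630 g × 0.604 = 2797 g as Cl₂.
(b) Concentration rise: 2797 g / 574,000 L = 4.872 mg/L = 4.87 ppm.
(b) Final FC: 1.6 + 4.87 = 6.47 ppm.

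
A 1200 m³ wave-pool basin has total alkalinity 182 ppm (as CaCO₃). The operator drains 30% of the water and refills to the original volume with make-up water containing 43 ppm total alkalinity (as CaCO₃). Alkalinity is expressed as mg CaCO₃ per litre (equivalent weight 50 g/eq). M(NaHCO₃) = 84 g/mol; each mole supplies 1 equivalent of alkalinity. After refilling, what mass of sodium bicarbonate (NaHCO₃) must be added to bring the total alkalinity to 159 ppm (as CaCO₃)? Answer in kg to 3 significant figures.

37.7 kg

Volume: 1200 m³ = 1,200,000 L.
After draining 30% and refilling: 182 × 0.70 + 43 × 0.30 = 140.3 ppm.
Deficit to target: 159 − 140.3 = 18.7 mg/L.
As CaCO₃: 18.7 mg/L × 1,200,000 L = 22,440 g; ÷ 50 g/eq ÷ 1 = 448.8 mol NaHCO₃.
Mass: 448.8 × 84 = 37,700 g.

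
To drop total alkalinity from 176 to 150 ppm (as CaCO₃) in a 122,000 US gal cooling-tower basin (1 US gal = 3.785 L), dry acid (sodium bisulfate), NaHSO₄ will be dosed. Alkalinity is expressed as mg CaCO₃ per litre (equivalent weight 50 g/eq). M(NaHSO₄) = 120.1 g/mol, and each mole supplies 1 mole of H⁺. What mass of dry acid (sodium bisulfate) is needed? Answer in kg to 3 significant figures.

28.8 kg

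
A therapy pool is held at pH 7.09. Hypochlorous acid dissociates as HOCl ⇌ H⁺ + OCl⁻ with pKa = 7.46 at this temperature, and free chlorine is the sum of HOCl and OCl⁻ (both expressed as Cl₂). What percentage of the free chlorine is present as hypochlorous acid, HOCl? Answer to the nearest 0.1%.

70.1%

[OCl⁻]/[HOCl] = 10^(pH − pKa) = 10^(7.09 − 7.46) = 10^-0.37 = 0.4266.
Fraction as HOCl = 1 / (1 + 0.4266) = 0.701.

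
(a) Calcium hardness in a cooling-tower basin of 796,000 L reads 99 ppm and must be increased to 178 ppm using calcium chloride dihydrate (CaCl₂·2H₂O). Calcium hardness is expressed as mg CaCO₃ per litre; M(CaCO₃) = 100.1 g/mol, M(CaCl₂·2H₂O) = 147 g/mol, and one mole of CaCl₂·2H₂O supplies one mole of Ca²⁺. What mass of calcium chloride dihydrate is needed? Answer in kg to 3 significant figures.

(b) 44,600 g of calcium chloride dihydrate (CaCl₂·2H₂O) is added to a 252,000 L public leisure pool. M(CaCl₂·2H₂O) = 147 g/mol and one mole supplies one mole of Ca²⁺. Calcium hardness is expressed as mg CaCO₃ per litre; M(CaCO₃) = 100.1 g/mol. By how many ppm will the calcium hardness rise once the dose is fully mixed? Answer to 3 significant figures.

(a) 92.3 kg; (b) 121 ppm

(a) Hardness to add: (178 − 99) = 79 mg/L as CaCO₃ × 796,000 L = 62,880 g as CaCO₃.
(a) Moles of Ca²⁺ (1 mol Ca²⁺ ≡ 1 mol CaCO₃): 62,880 / 100.1 g/mol = 628.2 mol.
(a) Mass of CaCl₂·2H₂O: 628.2 × 147 = 92,350 g.

(b) Moles of Ca²⁺: 44,600 g ÷ 147 g/mol = 303.4 mol.
(b) As CaCO₃: 303.4 mol × 100.1 g/mol = 30,370 g.
(b) Rise: 30,370 g / 252,000 L × 1000 = 120.5 mg/L.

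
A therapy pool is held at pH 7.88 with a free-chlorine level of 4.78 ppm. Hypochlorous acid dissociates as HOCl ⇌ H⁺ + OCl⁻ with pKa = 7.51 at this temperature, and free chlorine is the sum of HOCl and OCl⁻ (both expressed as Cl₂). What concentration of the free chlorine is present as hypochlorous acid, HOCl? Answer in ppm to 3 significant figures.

1.43 ppm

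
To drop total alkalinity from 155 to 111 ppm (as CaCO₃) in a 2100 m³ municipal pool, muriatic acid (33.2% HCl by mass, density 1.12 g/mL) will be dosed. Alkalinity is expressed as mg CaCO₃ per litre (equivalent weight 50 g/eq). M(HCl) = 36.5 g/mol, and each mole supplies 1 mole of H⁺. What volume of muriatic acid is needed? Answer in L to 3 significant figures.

181 L

Volume: 2100 m³ = 2,100,000 L.
Alkalinity to neutralize: (155 − 111) = 44 mg/L as CaCO₃ × 2,100,000 L = 92,400 g as CaCO₃.
Equivalents of H⁺ required: 92,400 ÷ 50 g/eq = 1848 eq = 1848 mol HCl.
Mass of HCl: 1848 × 36.5 = 67,450 g.
Mass of 33.2% solution: 67,450 / 0.332 = 203,200 g.
Volume: 203,200 g ÷ 1.12 g/mL = 181,400 mL.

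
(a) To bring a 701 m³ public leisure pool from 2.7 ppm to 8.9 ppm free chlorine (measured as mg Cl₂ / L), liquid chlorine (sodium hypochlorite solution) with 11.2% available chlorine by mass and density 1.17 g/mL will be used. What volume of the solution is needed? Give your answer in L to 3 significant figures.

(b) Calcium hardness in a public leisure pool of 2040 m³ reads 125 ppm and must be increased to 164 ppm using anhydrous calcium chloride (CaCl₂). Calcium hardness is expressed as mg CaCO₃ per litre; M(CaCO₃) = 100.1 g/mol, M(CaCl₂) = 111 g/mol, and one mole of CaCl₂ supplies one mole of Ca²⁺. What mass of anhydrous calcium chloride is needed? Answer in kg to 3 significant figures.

(a) Volume: 701 m³ = 701,000 L.
(a) Chlorine deficit: 8.9 − 2.7 = 6.2 ppm = 6.2 mg/L as Cl₂.
(a) Cl₂ equivalent needed: 6.2 mg/L × 701,000 L = 4,346,000 mg = 4346 g.
(a) Product at 11.2% available chlorine: 4346 / 0.112 = 38,810 g.
(a) Volume at density 1.17 g/mL: 38,810 g ÷ 1.17 g/mL = 33,170 mL.

(b) Volume: 2040 m³ = 2,040,000 L.
(b) Hardness to add: (164 − 125) = 39 mg/L as CaCO₃ × 2,040,000 L = 79,560 g as CaCO₃.
(b) Moles of Ca²⁺ (1 mol Ca²⁺ ≡ 1 mol CaCO₃): 79,560 / 100.1 g/mol = 794.8 mol.
(b) Mass of CaCl₂: 794.8 × 111 = 88,220 g.

(a) 33.2 L; (b) 88.2 kg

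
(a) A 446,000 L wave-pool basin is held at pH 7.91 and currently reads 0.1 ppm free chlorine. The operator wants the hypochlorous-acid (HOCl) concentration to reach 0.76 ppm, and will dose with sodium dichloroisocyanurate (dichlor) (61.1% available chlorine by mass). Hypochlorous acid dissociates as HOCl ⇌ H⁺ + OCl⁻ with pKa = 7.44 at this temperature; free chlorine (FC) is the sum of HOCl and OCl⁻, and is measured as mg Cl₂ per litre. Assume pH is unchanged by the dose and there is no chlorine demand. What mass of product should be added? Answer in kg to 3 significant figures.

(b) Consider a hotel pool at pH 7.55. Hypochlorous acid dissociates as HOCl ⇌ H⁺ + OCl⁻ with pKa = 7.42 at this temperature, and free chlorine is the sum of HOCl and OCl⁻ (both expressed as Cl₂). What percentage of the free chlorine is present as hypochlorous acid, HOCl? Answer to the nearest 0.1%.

(a) [OCl⁻]/[HOCl] = 10^(pH − pKa) = 10^(7.91 − 7.44) = 2.951; fraction as HOCl = 1/(1 + 2.951) = 0.2531.
(a) Free chlorine required for 0.76 ppm HOCl: 0.76 / 0.2531 = 3.003 ppm.
(a) FC to add: 3.003 − 0.1 = 2.903 mg/L as Cl₂.
(a) Cl₂ equivalent: 2.903 mg/L × 446,000 L = 1295 g.
(a) Product at 61.1% available Cl: 1295 / 0.611 = 2119 g.

(b) [OCl⁻]/[HOCl] = 10^(pH − pKa) = 10^(7.55 − 7.42) = 10^0.13 = 1.349.
(b) Fraction as HOCl = 1 / (1 + 1.349) = 0.4257.

(a) 2.12 kg; (b) 42.6%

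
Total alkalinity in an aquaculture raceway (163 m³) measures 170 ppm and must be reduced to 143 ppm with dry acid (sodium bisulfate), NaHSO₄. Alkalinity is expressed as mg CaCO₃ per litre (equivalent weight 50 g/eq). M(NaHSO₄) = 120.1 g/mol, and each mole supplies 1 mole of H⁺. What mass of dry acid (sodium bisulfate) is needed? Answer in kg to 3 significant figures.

Volume: 163 m³ = 163,000 L.
Alkalinity to neutralize: (170 − 143) = 27 mg/L as CaCO₃ × 163,000 L = 4401 g as CaCO₃.
Equivalents of H⁺ required: 4401 ÷ 50 g/eq = 88.02 eq = 88.02 mol NaHSO₄.
Mass of NaHSO₄: 88.02 × 120.1 = 10,570 g.

10.6 kg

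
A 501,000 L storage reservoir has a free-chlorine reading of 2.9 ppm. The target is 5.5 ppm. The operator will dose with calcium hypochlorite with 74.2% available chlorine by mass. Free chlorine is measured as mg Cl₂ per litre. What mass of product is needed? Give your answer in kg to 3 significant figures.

1.76 kg

Chlorine deficit: 5.5 − 2.9 = 2.6 ppm = 2.6 mg/L as Cl₂.
Cl₂ equivalent needed: 2.6 mg/L × 501,000 L = 1,303,000 mg = 1303 g.
Product at 74.2% available chlorine: 1303 / 0.742 = 1756 g.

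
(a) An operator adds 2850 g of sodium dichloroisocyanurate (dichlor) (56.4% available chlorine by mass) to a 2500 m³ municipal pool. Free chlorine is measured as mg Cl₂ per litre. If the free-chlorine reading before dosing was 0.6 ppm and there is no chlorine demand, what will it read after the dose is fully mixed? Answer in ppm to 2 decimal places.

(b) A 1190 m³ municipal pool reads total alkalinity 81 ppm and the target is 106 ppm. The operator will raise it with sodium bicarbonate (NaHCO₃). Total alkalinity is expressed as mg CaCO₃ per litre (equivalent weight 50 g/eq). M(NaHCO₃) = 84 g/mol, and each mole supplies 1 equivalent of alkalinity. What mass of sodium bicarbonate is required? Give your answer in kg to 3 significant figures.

(a) 1.24 ppm; (b) 50.0 kg

(a) Volume: 2500 m³ = 2,500,000 L.
(a) Available chlorine delivered: 2850 g × 0.564 = 1607 g as Cl₂.
(a) Concentration rise: 1607 g / 2,500,000 L = 0.643 mg/L = 0.64 ppm.
(a) Final FC: 0.6 + 0.64 = 1.24 ppm.

(b) Volume: 1190 m³ = 1,190,000 L.
(b) Alkalinity to add: (106 − 81) = 25 mg/L as CaCO₃ × 1,190,000 L = 29,750 g as CaCO₃.
(b) Equivalents: 29,750 g ÷ 50 g/eq = 595 eq.
(b) NaHCO₃ supplies 1 eq per mole → 595 mol.
(b) Mass: 595 mol × 84 g/mol = 49,980 g.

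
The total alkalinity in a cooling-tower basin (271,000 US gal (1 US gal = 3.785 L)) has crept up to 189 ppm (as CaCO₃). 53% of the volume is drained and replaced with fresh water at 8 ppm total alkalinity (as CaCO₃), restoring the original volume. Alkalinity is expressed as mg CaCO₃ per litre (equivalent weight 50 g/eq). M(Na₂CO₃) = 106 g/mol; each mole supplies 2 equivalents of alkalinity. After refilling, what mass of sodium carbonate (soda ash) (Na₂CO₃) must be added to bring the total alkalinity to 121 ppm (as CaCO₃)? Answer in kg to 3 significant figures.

30.4 kg

Volume: 271,000 US gal × 3.785 L/gal = 1,025,735 L.
After draining 53% and refilling: 189 × 0.47 + 8 × 0.53 = 93.07 ppm.
Deficit to target: 121 − 93.07 = 27.93 mg/L.
As CaCO₃: 27.93 mg/L × 1,025,735 L = 28,650 g; ÷ 50 g/eq ÷ 2 = 286.5 mol Na₂CO₃.
Mass: 286.5 × 106 = 30,370 g.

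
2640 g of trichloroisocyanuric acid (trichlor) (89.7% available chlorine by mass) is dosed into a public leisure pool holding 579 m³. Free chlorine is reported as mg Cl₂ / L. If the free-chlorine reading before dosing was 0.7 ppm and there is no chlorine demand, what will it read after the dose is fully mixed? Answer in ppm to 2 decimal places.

Volume: 579 m³ = 579,000 L.
Available chlorine delivered: 2640 g × 0.897 = 2368 g as Cl₂.
Concentration rise: 2368 g / 579,000 L = 4.09 mg/L = 4.09 ppm.
Final FC: 0.7 + 4.09 = 4.79 ppm.

4.79 ppm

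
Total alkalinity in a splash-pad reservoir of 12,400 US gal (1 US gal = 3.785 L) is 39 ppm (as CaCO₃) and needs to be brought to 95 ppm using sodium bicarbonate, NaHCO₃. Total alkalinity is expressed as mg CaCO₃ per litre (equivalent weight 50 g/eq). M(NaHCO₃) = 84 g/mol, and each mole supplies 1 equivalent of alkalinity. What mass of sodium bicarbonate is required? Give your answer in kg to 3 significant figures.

Volume: 12,400 US gal × 3.785 L/gal = 46,934 L.
Alkalinity to add: (95 − 39) = 56 mg/L as CaCO₃ × 46,934 L = 2628 g as CaCO₃.
Equivalents: 2628 g ÷ 50 g/eq = 52.57 eq.
NaHCO₃ supplies 1 eq per mole → 52.57 mol.
Mass: 52.57 mol × 84 g/mol = 4416 g.

4.42 kg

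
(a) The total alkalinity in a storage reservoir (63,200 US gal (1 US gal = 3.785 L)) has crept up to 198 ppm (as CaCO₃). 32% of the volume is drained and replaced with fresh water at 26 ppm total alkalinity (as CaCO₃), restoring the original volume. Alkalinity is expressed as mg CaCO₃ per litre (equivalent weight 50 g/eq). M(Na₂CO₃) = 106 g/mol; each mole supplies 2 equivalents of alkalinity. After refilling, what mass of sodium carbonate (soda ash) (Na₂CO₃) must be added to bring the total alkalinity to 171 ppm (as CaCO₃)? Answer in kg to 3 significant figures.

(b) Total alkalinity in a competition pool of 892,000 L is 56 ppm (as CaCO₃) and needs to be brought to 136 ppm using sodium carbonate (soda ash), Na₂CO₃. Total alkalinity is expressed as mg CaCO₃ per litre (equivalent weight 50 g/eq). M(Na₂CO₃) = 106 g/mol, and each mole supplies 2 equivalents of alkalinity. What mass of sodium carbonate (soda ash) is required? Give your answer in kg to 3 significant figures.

(a) 7.11 kg; (b) 75.6 kg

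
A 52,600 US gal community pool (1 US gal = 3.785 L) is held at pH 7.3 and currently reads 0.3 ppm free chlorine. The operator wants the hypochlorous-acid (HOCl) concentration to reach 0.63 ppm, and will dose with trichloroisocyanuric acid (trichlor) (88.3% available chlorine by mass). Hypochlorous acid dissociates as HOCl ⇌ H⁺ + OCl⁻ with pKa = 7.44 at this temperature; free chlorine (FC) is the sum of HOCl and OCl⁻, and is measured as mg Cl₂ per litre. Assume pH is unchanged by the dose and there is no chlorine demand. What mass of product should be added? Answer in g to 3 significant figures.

177 g

Volume: 52,600 US gal × 3.785 L/gal = 199,091 L.
[OCl⁻]/[HOCl] = 10^(pH − pKa) = 10^(7.3 − 7.44) = 0.7244; fraction as HOCl = 1/(1 + 0.7244) = 0.5799.
Free chlorine required for 0.63 ppm HOCl: 0.63 / 0.5799 = 1.086 ppm.
FC to add: 1.086 − 0.3 = 0.7864 mg/L as Cl₂.
Cl₂ equivalent: 0.7864 mg/L × 199,091 L = 156.6 g.
Product at 88.3% available Cl: 156.6 / 0.883 = 177.3 g.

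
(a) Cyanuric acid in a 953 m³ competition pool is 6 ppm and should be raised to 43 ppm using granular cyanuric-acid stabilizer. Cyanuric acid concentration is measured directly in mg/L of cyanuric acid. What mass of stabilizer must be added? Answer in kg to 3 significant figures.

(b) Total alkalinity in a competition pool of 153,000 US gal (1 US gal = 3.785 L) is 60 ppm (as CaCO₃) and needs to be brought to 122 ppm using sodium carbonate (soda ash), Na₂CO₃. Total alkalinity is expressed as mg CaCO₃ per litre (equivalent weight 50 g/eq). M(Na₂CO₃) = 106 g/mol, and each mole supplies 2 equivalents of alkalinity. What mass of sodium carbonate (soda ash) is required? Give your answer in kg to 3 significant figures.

(a) Volume: 953 m³ = 953,000 L.
(a) CYA to add: (43 − 6) = 37 mg/L × 953,000 L = 35,260 g cyanuric acid.

(b) Volume: 153,000 US gal × 3.785 L/gal = 579,105 L.
(b) Alkalinity to add: (122 − 60) = 62 mg/L as CaCO₃ × 579,105 L = 35,900 g as CaCO₃.
(b) Equivalents: 35,900 g ÷ 50 g/eq = 718.1 eq.
(b) Each mole of Na₂CO₃ supplies 2 eq, so 718.1 / 2 = 359 mol.
(b) Mass: 359 mol × 106 g/mol = 38,060 g.

(a) 35.3 kg; (b) 38.1 kg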